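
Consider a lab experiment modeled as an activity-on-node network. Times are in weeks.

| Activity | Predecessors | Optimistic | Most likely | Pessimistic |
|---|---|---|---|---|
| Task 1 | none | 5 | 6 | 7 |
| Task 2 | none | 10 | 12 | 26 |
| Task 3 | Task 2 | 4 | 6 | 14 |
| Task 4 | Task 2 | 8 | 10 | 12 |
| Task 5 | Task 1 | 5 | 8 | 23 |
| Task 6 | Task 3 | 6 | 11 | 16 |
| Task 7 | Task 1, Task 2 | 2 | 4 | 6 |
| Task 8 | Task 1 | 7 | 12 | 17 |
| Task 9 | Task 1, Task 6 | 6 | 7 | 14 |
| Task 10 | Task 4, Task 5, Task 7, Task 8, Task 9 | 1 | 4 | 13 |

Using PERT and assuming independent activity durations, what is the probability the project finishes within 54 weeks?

0.982

te_Task 1 = (5 + 4·6 + 7)/6 = 36/6 = 6; σ²_Task 1 = ((7−5)/6)² = 0.111
te_Task 2 = (10 + 4·12 + 26)/6 = 84/6 = 14; σ²_Task 2 = ((26−10)/6)² = 7.111
te_Task 3 = (4 + 4·6 + 14)/6 = 42/6 = 7; σ²_Task 3 = ((14−4)/6)² = 2.778
te_Task 4 = (8 + 4·10 + 12)/6 = 60/6 = 10; σ²_Task 4 = ((12−8)/6)² = 0.444
te_Task 5 = (5 + 4·8 + 23)/6 = 60/6 = 10; σ²_Task 5 = ((23−5)/6)² = 9.000
te_Task 6 = (6 + 4·11 + 16)/6 = 66/6 = 11; σ²_Task 6 = ((16−6)/6)² = 2.778
te_Task 7 = (2 + 4·4 + 6)/6 = 24/6 = 4; σ²_Task 7 = ((6−2)/6)² = 0.444
te_Task 8 = (7 + 4·12 + 17)/6 = 72/6 = 12; σ²_Task 8 = ((17−7)/6)² = 2.778
te_Task 9 = (6 + 4·7 + 14)/6 = 48/6 = 8; σ²_Task 9 = ((14−6)/6)² = 1.778
te_Task 10 = (1 + 4·4 + 13)/6 = 30/6 = 5; σ²_Task 10 = ((13−1)/6)² = 4.000

Forward pass:
ES_Task 1 = 0; EF_Task 1 = 6
ES_Task 2 = 0; EF_Task 2 = 14
ES_Task 3 = 14; EF_Task 3 = 14+7 = 21
ES_Task 4 = 14; EF_Task 4 = 14+10 = 24
ES_Task 5 = 6; EF_Task 5 = 6+10 = 16
ES_Task 6 = 21; EF_Task 6 = 21+11 = 32
ES_Task 7 = max(EF_Task 1=6, EF_Task 2=14) = 14; EF_Task 7 = 14+4 = 18
ES_Task 8 = 6; EF_Task 8 = 6+12 = 18
ES_Task 9 = max(EF_Task 1=6, EF_Task 6=32) = 32; EF_Task 9 = 32+8 = 40
ES_Task 10 = max(EF_Task 4=24, EF_Task 5=16, EF_Task 7=18, EF_Task 8=18, EF_Task 9=40) = 40; EF_Task 10 = 40+5 = 45
Expected project duration μ = 45 weeks. Critical path: Task 2 → Task 3 → Task 6 → Task 9 → Task 10.

Variance along critical path = 7.111 + 2.778 + 2.778 + 1.778 + 4.000 = 18.444; σ = √18.444 = 4.295 weeks.
Z = (54 − 45) / 4.295 = 2.096
P(T ≤ 54) = Φ(2.096) ≈ 0.982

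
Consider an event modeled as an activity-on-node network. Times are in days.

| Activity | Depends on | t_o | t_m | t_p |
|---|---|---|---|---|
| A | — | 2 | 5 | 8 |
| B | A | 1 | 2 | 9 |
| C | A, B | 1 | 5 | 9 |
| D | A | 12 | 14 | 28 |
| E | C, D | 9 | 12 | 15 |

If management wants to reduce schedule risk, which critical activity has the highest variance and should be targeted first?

D

te_A = (2 + 4·5 + 8)/6 = 30/6 = 5; σ²_A = ((8−2)/6)² = 1.000
te_B = (1 + 4·2 + 9)/6 = 18/6 = 3; σ²_B = ((9−1)/6)² = 1.778
te_C = (1 + 4·5 + 9)/6 = 30/6 = 5; σ²_C = ((9−1)/6)² = 1.778
te_D = (12 + 4·14 + 28)/6 = 96/6 = 16; σ²_D = ((28−12)/6)² = 7.111
te_E = (9 + 4·12 + 15)/6 = 72/6 = 12; σ²_E = ((15−9)/6)² = 1.000

Forward pass:
ES_A = 0; EF_A = 5
ES_B = 5; EF_B = 5+3 = 8
ES_C = max(EF_A=5, EF_B=8) = 8; EF_C = 8+5 = 13
ES_D = 5; EF_D = 5+16 = 21
ES_E = max(EF_C=13, EF_D=21) = 21; EF_E = 21+12 = 33
Expected project duration μ = 33 days. Critical path: A → D → E.

Variances on critical path: σ²_A=1.000, σ²_D=7.111, σ²_E=1.000.
Largest is σ²_D = 7.111.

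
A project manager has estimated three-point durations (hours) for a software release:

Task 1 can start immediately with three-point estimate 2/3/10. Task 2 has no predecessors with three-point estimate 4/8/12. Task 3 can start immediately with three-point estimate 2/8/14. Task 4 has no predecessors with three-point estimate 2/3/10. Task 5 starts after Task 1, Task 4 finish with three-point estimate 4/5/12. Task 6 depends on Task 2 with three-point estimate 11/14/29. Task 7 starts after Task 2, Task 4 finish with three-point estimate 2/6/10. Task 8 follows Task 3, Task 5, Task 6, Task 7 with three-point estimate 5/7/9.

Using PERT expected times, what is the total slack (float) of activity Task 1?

14 hours

te_Task 1 = (2 + 4·3 + 10)/6 = 24/6 = 4
te_Task 2 = (4 + 4·8 + 12)/6 = 48/6 = 8
te_Task 3 = (2 + 4·8 + 14)/6 = 48/6 = 8
te_Task 4 = (2 + 4·3 + 10)/6 = 24/6 = 4
te_Task 5 = (4 + 4·5 + 12)/6 = 36/6 = 6
te_Task 6 = (11 + 4·14 + 29)/6 = 96/6 = 16
te_Task 7 = (2 + 4·6 + 10)/6 = 36/6 = 6
te_Task 8 = (5 + 4·7 + 9)/6 = 42/6 = 7

Forward pass:
ES_Task 1 = 0; EF_Task 1 = 4
ES_Task 2 = 0; EF_Task 2 = 8
ES_Task 3 = 0; EF_Task 3 = 8
ES_Task 4 = 0; EF_Task 4 = 4
ES_Task 5 = max(EF_Task 1=4, EF_Task 4=4) = 4; EF_Task 5 = 4+6 = 10
ES_Task 6 = 8; EF_Task 6 = 8+16 = 24
ES_Task 7 = max(EF_Task 2=8, EF_Task 4=4) = 8; EF_Task 7 = 8+6 = 14
ES_Task 8 = max(EF_Task 3=8, EF_Task 5=10, EF_Task 6=24, EF_Task 7=14) = 24; EF_Task 8 = 24+7 = 31
Expected project duration μ = 31 hours. Critical path: Task 2 → Task 6 → Task 8.

Backward pass:
LF_Task 8 = 31; LS_Task 8 = 31−7 = 24
LF_Task 7 = LS_Task 8 = 24; LS_Task 7 = 24−6 = 18
LF_Task 6 = LS_Task 8 = 24; LS_Task 6 = 24−16 = 8
LF_Task 5 = LS_Task 8 = 24; LS_Task 5 = 24−6 = 18
LF_Task 4 = min(LS_Task 5=18, LS_Task 7=18) = 18; LS_Task 4 = 18−4 = 14
LF_Task 3 = LS_Task 8 = 24; LS_Task 3 = 24−8 = 16
LF_Task 2 = min(LS_Task 6=8, LS_Task 7=18) = 8; LS_Task 2 = 8−8 = 0
LF_Task 1 = LS_Task 5 = 18; LS_Task 1 = 18−4 = 14
Slack_Task 1 = LS_Task 1 − ES_Task 1 = 14 − 0 = 14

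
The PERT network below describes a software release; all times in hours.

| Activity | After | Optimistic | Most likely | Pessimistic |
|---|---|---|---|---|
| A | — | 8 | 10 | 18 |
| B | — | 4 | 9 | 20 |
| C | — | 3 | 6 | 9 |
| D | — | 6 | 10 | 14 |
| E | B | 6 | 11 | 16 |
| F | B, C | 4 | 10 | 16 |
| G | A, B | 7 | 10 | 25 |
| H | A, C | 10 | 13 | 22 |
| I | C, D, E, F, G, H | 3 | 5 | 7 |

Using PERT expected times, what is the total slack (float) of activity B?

te_A = (8 + 4·10 + 18)/6 = 66/6 = 11
te_B = (4 + 4·9 + 20)/6 = 60/6 = 10
te_C = (3 + 4·6 + 9)/6 = 36/6 = 6
te_D = (6 + 4·10 + 14)/6 = 60/6 = 10
te_E = (6 + 4·11 + 16)/6 = 66/6 = 11
te_F = (4 + 4·10 + 16)/6 = 60/6 = 10
te_G = (7 + 4·10 + 25)/6 = 72/6 = 12
te_H = (10 + 4·13 + 22)/6 = 84/6 = 14
te_I = (3 + 4·5 + 7)/6 = 30/6 = 5

Forward pass:
ES_A = 0; EF_A = 11
ES_B = 0; EF_B = 10
ES_C = 0; EF_C = 6
ES_D = 0; EF_D = 10
ES_E = 10; EF_E = 10+11 = 21
ES_F = max(EF_B=10, EF_C=6) = 10; EF_F = 10+10 = 20
ES_G = max(EF_A=11, EF_B=10) = 11; EF_G = 11+12 = 23
ES_H = max(EF_A=11, EF_C=6) = 11; EF_H = 11+14 = 25
ES_I = max(EF_C=6, EF_D=10, EF_E=21, EF_F=20, EF_G=23, EF_H=25) = 25; EF_I = 25+5 = 30
Expected project duration μ = 30 hours. Critical path: A → H → I.

Backward pass:
LF_I = 30; LS_I = 30−5 = 25
LF_H = LS_I = 25; LS_H = 25−14 = 11
LF_G = LS_I = 25; LS_G = 25−12 = 13
LF_F = LS_I = 25; LS_F = 25−10 = 15
LF_E = LS_I = 25; LS_E = 25−11 = 14
LF_D = LS_I = 25; LS_D = 25−10 = 15
LF_C = min(LS_F=15, LS_H=11, LS_I=25) = 11; LS_C = 11−6 = 5
LF_B = min(LS_E=14, LS_F=15, LS_G=13) = 13; LS_B = 13−10 = 3
LF_A = min(LS_G=13, LS_H=11) = 11; LS_A = 11−11 = 0
Slack_B = LS_B − ES_B = 3 − 0 = 3

3 hours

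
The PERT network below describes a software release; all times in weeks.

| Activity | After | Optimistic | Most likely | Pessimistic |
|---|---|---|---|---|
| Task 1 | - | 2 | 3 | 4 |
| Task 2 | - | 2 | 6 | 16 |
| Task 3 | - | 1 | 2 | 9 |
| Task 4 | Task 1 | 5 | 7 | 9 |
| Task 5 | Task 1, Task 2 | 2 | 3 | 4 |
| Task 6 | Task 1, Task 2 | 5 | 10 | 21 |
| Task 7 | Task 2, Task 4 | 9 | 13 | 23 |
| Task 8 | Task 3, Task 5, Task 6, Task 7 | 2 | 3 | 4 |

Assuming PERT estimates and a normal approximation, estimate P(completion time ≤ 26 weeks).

te_Task 1 = (2 + 4·3 + 4)/6 = 18/6 = 3; σ²_Task 1 = ((4−2)/6)² = 0.111
te_Task 2 = (2 + 4·6 + 16)/6 = 42/6 = 7; σ²_Task 2 = ((16−2)/6)² = 5.444
te_Task 3 = (1 + 4·2 + 9)/6 = 18/6 = 3; σ²_Task 3 = ((9−1)/6)² = 1.778
te_Task 4 = (5 + 4·7 + 9)/6 = 42/6 = 7; σ²_Task 4 = ((9−5)/6)² = 0.444
te_Task 5 = (2 + 4·3 + 4)/6 = 18/6 = 3; σ²_Task 5 = ((4−2)/6)² = 0.111
te_Task 6 = (5 + 4·10 + 21)/6 = 66/6 = 11; σ²_Task 6 = ((21−5)/6)² = 7.111
te_Task 7 = (9 + 4·13 + 23)/6 = 84/6 = 14; σ²_Task 7 = ((23−9)/6)² = 5.444
te_Task 8 = (2 + 4·3 + 4)/6 = 18/6 = 3; σ²_Task 8 = ((4−2)/6)² = 0.111

Forward pass:
ES_Task 1 = 0; EF_Task 1 = 3
ES_Task 2 = 0; EF_Task 2 = 7
ES_Task 3 = 0; EF_Task 3 = 3
ES_Task 4 = 3; EF_Task 4 = 3+7 = 10
ES_Task 5 = max(EF_Task 1=3, EF_Task 2=7) = 7; EF_Task 5 = 7+3 = 10
ES_Task 6 = max(EF_Task 1=3, EF_Task 2=7) = 7; EF_Task 6 = 7+11 = 18
ES_Task 7 = max(EF_Task 2=7, EF_Task 4=10) = 10; EF_Task 7 = 10+14 = 24
ES_Task 8 = max(EF_Task 3=3, EF_Task 5=10, EF_Task 6=18, EF_Task 7=24) = 24; EF_Task 8 = 24+3 = 27
Expected project duration μ = 27 weeks. Critical path: Task 1 → Task 4 → Task 7 → Task 8.

Variance along critical path = 0.111 + 0.444 + 5.444 + 0.111 = 6.111; σ = √6.111 = 2.472 weeks.
Z = (26 − 27) / 2.472 = -0.405
P(T ≤ 26) = Φ(-0.405) ≈ 0.343

0.343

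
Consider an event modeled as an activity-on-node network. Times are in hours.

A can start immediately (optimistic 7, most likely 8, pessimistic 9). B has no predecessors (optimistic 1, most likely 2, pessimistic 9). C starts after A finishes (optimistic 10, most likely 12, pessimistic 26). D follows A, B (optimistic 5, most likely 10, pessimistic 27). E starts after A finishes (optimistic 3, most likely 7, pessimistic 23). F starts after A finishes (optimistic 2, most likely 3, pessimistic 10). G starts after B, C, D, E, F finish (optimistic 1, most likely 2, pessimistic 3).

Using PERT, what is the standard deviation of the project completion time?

te_A = (7 + 4·8 + 9)/6 = 48/6 = 8; σ²_A = ((9−7)/6)² = 0.111
te_B = (1 + 4·2 + 9)/6 = 18/6 = 3; σ²_B = ((9−1)/6)² = 1.778
te_C = (10 + 4·12 + 26)/6 = 84/6 = 14; σ²_C = ((26−10)/6)² = 7.111
te_D = (5 + 4·10 + 27)/6 = 72/6 = 12; σ²_D = ((27−5)/6)² = 13.444
te_E = (3 + 4·7 + 23)/6 = 54/6 = 9; σ²_E = ((23−3)/6)² = 11.111
te_F = (2 + 4·3 + 10)/6 = 24/6 = 4; σ²_F = ((10−2)/6)² = 1.778
te_G = (1 + 4·2 + 3)/6 = 12/6 = 2; σ²_G = ((3−1)/6)² = 0.111

Forward pass:
ES_A = 0; EF_A = 8
ES_B = 0; EF_B = 3
ES_C = 8; EF_C = 8+14 = 22
ES_D = max(EF_A=8, EF_B=3) = 8; EF_D = 8+12 = 20
ES_E = 8; EF_E = 8+9 = 17
ES_F = 8; EF_F = 8+4 = 12
ES_G = max(EF_B=3, EF_C=22, EF_D=20, EF_E=17, EF_F=12) = 22; EF_G = 22+2 = 24
Expected project duration μ = 24 hours. Critical path: A → C → G.

Variance along critical path = 0.111 + 7.111 + 0.111 = 7.333
σ = √7.333 = 2.708 hours

2.71 hours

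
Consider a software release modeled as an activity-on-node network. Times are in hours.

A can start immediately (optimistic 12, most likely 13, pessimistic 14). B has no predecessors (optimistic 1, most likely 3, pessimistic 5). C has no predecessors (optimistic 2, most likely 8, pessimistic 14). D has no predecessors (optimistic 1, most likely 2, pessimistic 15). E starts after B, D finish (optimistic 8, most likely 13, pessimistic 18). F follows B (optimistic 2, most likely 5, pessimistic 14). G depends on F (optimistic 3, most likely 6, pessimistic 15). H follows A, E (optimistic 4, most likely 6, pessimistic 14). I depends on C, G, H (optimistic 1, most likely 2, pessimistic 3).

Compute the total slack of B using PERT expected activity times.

1 hours

te_A = (12 + 4·13 + 14)/6 = 78/6 = 13
te_B = (1 + 4·3 + 5)/6 = 18/6 = 3
te_C = (2 + 4·8 + 14)/6 = 48/6 = 8
te_D = (1 + 4·2 + 15)/6 = 24/6 = 4
te_E = (8 + 4·13 + 18)/6 = 78/6 = 13
te_F = (2 + 4·5 + 14)/6 = 36/6 = 6
te_G = (3 + 4·6 + 15)/6 = 42/6 = 7
te_H = (4 + 4·6 + 14)/6 = 42/6 = 7
te_I = (1 + 4·2 + 3)/6 = 12/6 = 2

Forward pass:
ES_A = 0; EF_A = 13
ES_B = 0; EF_B = 3
ES_C = 0; EF_C = 8
ES_D = 0; EF_D = 4
ES_E = max(EF_B=3, EF_D=4) = 4; EF_E = 4+13 = 17
ES_F = 3; EF_F = 3+6 = 9
ES_G = 9; EF_G = 9+7 = 16
ES_H = max(EF_A=13, EF_E=17) = 17; EF_H = 17+7 = 24
ES_I = max(EF_C=8, EF_G=16, EF_H=24) = 24; EF_I = 24+2 = 26
Expected project duration μ = 26 hours. Critical path: D → E → H → I.

Backward pass:
LF_I = 26; LS_I = 26−2 = 24
LF_H = LS_I = 24; LS_H = 24−7 = 17
LF_G = LS_I = 24; LS_G = 24−7 = 17
LF_F = LS_G = 17; LS_F = 17−6 = 11
LF_E = LS_H = 17; LS_E = 17−13 = 4
LF_D = LS_E = 4; LS_D = 4−4 = 0
LF_C = LS_I = 24; LS_C = 24−8 = 16
LF_B = min(LS_E=4, LS_F=11) = 4; LS_B = 4−3 = 1
LF_A = LS_H = 17; LS_A = 17−13 = 4
Slack_B = LS_B − ES_B = 1 − 0 = 1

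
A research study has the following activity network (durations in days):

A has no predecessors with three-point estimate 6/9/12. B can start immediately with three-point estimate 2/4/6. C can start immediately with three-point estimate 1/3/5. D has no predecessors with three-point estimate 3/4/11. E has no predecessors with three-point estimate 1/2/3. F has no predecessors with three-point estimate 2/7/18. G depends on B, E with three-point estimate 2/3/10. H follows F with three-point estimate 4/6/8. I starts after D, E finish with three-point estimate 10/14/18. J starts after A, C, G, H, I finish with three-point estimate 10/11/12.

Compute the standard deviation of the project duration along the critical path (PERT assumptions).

te_A = (6 + 4·9 + 12)/6 = 54/6 = 9; σ²_A = ((12−6)/6)² = 1.000
te_B = (2 + 4·4 + 6)/6 = 24/6 = 4; σ²_B = ((6−2)/6)² = 0.444
te_C = (1 + 4·3 + 5)/6 = 18/6 = 3; σ²_C = ((5−1)/6)² = 0.444
te_D = (3 + 4·4 + 11)/6 = 30/6 = 5; σ²_D = ((11−3)/6)² = 1.778
te_E = (1 + 4·2 + 3)/6 = 12/6 = 2; σ²_E = ((3−1)/6)² = 0.111
te_F = (2 + 4·7 + 18)/6 = 48/6 = 8; σ²_F = ((18−2)/6)² = 7.111
te_G = (2 + 4·3 + 10)/6 = 24/6 = 4; σ²_G = ((10−2)/6)² = 1.778
te_H = (4 + 4·6 + 8)/6 = 36/6 = 6; σ²_H = ((8−4)/6)² = 0.444
te_I = (10 + 4·14 + 18)/6 = 84/6 = 14; σ²_I = ((18−10)/6)² = 1.778
te_J = (10 + 4·11 + 12)/6 = 66/6 = 11; σ²_J = ((12−10)/6)² = 0.111

Forward pass:
ES_A = 0; EF_A = 9
ES_B = 0; EF_B = 4
ES_C = 0; EF_C = 3
ES_D = 0; EF_D = 5
ES_E = 0; EF_E = 2
ES_F = 0; EF_F = 8
ES_G = max(EF_B=4, EF_E=2) = 4; EF_G = 4+4 = 8
ES_H = 8; EF_H = 8+6 = 14
ES_I = max(EF_D=5, EF_E=2) = 5; EF_I = 5+14 = 19
ES_J = max(EF_A=9, EF_C=3, EF_G=8, EF_H=14, EF_I=19) = 19; EF_J = 19+11 = 30
Expected project duration μ = 30 days. Critical path: D → I → J.

Variance along critical path = 1.778 + 1.778 + 0.111 = 3.667
σ = √3.667 = 1.915 days

1.91 days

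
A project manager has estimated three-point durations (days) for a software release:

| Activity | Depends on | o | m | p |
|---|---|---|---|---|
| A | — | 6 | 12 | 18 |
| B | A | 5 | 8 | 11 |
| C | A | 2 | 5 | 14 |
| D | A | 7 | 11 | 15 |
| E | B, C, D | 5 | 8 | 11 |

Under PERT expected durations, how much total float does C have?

5 days

te_A = (6 + 4·12 + 18)/6 = 72/6 = 12
te_B = (5 + 4·8 + 11)/6 = 48/6 = 8
te_C = (2 + 4·5 + 14)/6 = 36/6 = 6
te_D = (7 + 4·11 + 15)/6 = 66/6 = 11
te_E = (5 + 4·8 + 11)/6 = 48/6 = 8

Forward pass:
ES_A = 0; EF_A = 12
ES_B = 12; EF_B = 12+8 = 20
ES_C = 12; EF_C = 12+6 = 18
ES_D = 12; EF_D = 12+11 = 23
ES_E = max(EF_B=20, EF_C=18, EF_D=23) = 23; EF_E = 23+8 = 31
Expected project duration μ = 31 days. Critical path: A → D → E.

Backward pass:
LF_E = 31; LS_E = 31−8 = 23
LF_D = LS_E = 23; LS_D = 23−11 = 12
LF_C = LS_E = 23; LS_C = 23−6 = 17
LF_B = LS_E = 23; LS_B = 23−8 = 15
LF_A = min(LS_B=15, LS_C=17, LS_D=12) = 12; LS_A = 12−12 = 0
Slack_C = LS_C − ES_C = 17 − 12 = 5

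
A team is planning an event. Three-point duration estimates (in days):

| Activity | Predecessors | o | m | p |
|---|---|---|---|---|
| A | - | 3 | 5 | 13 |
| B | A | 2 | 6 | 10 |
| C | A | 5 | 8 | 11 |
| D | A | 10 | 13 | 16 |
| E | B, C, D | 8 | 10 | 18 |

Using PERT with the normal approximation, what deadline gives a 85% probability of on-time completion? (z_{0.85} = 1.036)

32.7 days

te_A = (3 + 4·5 + 13)/6 = 36/6 = 6; σ²_A = ((13−3)/6)² = 2.778
te_B = (2 + 4·6 + 10)/6 = 36/6 = 6; σ²_B = ((10−2)/6)² = 1.778
te_C = (5 + 4·8 + 11)/6 = 48/6 = 8; σ²_C = ((11−5)/6)² = 1.000
te_D = (10 + 4·13 + 16)/6 = 78/6 = 13; σ²_D = ((16−10)/6)² = 1.000
te_E = (8 + 4·10 + 18)/6 = 66/6 = 11; σ²_E = ((18−8)/6)² = 2.778

Forward pass:
ES_A = 0; EF_A = 6
ES_B = 6; EF_B = 6+6 = 12
ES_C = 6; EF_C = 6+8 = 14
ES_D = 6; EF_D = 6+13 = 19
ES_E = max(EF_B=12, EF_C=14, EF_D=19) = 19; EF_E = 19+11 = 30
Expected project duration μ = 30 days. Critical path: A → D → E.

Variance along critical path = 2.778 + 1.000 + 2.778 = 6.556; σ = 2.560 days.
D = μ + z·σ = 30 + 1.036·2.560 = 32.7 days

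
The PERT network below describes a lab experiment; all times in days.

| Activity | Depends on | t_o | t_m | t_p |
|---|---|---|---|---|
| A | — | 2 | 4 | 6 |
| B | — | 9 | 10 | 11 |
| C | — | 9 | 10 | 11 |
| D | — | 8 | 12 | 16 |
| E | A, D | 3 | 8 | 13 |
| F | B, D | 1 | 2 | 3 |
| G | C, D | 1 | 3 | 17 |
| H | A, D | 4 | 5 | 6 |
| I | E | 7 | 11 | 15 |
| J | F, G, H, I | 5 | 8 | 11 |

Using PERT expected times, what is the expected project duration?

39 days

te_A = (2 + 4·4 + 6)/6 = 24/6 = 4
te_B = (9 + 4·10 + 11)/6 = 60/6 = 10
te_C = (9 + 4·10 + 11)/6 = 60/6 = 10
te_D = (8 + 4·12 + 16)/6 = 72/6 = 12
te_E = (3 + 4·8 + 13)/6 = 48/6 = 8
te_F = (1 + 4·2 + 3)/6 = 12/6 = 2
te_G = (1 + 4·3 + 17)/6 = 30/6 = 5
te_H = (4 + 4·5 + 6)/6 = 30/6 = 5
te_I = (7 + 4·11 + 15)/6 = 66/6 = 11
te_J = (5 + 4·8 + 11)/6 = 48/6 = 8

Forward pass:
ES_A = 0; EF_A = 4
ES_B = 0; EF_B = 10
ES_C = 0; EF_C = 10
ES_D = 0; EF_D = 12
ES_E = max(EF_A=4, EF_D=12) = 12; EF_E = 12+8 = 20
ES_F = max(EF_B=10, EF_D=12) = 12; EF_F = 12+2 = 14
ES_G = max(EF_C=10, EF_D=12) = 12; EF_G = 12+5 = 17
ES_H = max(EF_A=4, EF_D=12) = 12; EF_H = 12+5 = 17
ES_I = 20; EF_I = 20+11 = 31
ES_J = max(EF_F=14, EF_G=17, EF_H=17, EF_I=31) = 31; EF_J = 31+8 = 39
Expected project duration μ = 39 days. Critical path: D → E → I → J.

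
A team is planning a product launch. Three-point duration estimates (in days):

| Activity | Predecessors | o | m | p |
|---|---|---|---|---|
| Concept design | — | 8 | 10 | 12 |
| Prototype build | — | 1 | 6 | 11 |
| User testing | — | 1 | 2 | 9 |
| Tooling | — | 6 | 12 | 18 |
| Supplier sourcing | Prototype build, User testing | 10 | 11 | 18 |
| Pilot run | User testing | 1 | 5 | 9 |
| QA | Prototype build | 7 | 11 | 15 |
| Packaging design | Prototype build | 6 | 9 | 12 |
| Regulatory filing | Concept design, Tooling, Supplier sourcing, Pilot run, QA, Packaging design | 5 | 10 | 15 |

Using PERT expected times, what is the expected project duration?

28 days

te_Concept design = (8 + 4·10 + 12)/6 = 60/6 = 10
te_Prototype build = (1 + 4·6 + 11)/6 = 36/6 = 6
te_User testing = (1 + 4·2 + 9)/6 = 18/6 = 3
te_Tooling = (6 + 4·12 + 18)/6 = 72/6 = 12
te_Supplier sourcing = (10 + 4·11 + 18)/6 = 72/6 = 12
te_Pilot run = (1 + 4·5 + 9)/6 = 30/6 = 5
te_QA = (7 + 4·11 + 15)/6 = 66/6 = 11
te_Packaging design = (6 + 4·9 + 12)/6 = 54/6 = 9
te_Regulatory filing = (5 + 4·10 + 15)/6 = 60/6 = 10

Forward pass:
ES_Concept design = 0; EF_Concept design = 10
ES_Prototype build = 0; EF_Prototype build = 6
ES_User testing = 0; EF_User testing = 3
ES_Tooling = 0; EF_Tooling = 12
ES_Supplier sourcing = max(EF_Prototype build=6, EF_User testing=3) = 6; EF_Supplier sourcing = 6+12 = 18
ES_Pilot run = 3; EF_Pilot run = 3+5 = 8
ES_QA = 6; EF_QA = 6+11 = 17
ES_Packaging design = 6; EF_Packaging design = 6+9 = 15
ES_Regulatory filing = max(EF_Concept design=10, EF_Tooling=12, EF_Supplier sourcing=18, EF_Pilot run=8, EF_QA=17, EF_Packaging design=15) = 18; EF_Regulatory filing = 18+10 = 28
Expected project duration μ = 28 days. Critical path: Prototype build → Supplier sourcing → Regulatory filing.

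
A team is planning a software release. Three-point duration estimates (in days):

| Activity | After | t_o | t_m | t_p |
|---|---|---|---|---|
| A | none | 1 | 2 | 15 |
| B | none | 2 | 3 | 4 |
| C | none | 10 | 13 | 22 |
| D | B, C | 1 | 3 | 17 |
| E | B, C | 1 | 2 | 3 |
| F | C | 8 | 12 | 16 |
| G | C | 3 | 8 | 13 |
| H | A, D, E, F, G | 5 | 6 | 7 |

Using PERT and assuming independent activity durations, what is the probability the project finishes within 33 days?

te_A = (1 + 4·2 + 15)/6 = 24/6 = 4; σ²_A = ((15−1)/6)² = 5.444
te_B = (2 + 4·3 + 4)/6 = 18/6 = 3; σ²_B = ((4−2)/6)² = 0.111
te_C = (10 + 4·13 + 22)/6 = 84/6 = 14; σ²_C = ((22−10)/6)² = 4.000
te_D = (1 + 4·3 + 17)/6 = 30/6 = 5; σ²_D = ((17−1)/6)² = 7.111
te_E = (1 + 4·2 + 3)/6 = 12/6 = 2; σ²_E = ((3−1)/6)² = 0.111
te_F = (8 + 4·12 + 16)/6 = 72/6 = 12; σ²_F = ((16−8)/6)² = 1.778
te_G = (3 + 4·8 + 13)/6 = 48/6 = 8; σ²_G = ((13−3)/6)² = 2.778
te_H = (5 + 4·6 + 7)/6 = 36/6 = 6; σ²_H = ((7−5)/6)² = 0.111

Forward pass:
ES_A = 0; EF_A = 4
ES_B = 0; EF_B = 3
ES_C = 0; EF_C = 14
ES_D = max(EF_B=3, EF_C=14) = 14; EF_D = 14+5 = 19
ES_E = max(EF_B=3, EF_C=14) = 14; EF_E = 14+2 = 16
ES_F = 14; EF_F = 14+12 = 26
ES_G = 14; EF_G = 14+8 = 22
ES_H = max(EF_A=4, EF_D=19, EF_E=16, EF_F=26, EF_G=22) = 26; EF_H = 26+6 = 32
Expected project duration μ = 32 days. Critical path: C → F → H.

Variance along critical path = 4.000 + 1.778 + 0.111 = 5.889; σ = √5.889 = 2.427 days.
Z = (33 − 32) / 2.427 = 0.412
P(T ≤ 33) = Φ(0.412) ≈ 0.660

0.660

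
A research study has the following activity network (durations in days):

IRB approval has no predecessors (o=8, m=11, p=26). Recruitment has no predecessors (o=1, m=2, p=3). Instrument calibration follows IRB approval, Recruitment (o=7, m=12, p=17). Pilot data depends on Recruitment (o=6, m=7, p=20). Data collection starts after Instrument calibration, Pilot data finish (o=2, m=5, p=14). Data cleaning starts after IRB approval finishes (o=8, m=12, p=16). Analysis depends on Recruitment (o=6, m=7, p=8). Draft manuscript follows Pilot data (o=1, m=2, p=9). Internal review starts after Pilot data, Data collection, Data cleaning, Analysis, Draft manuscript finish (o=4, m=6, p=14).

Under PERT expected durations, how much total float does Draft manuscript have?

17 days

te_IRB approval = (8 + 4·11 + 26)/6 = 78/6 = 13
te_Recruitment = (1 + 4·2 + 3)/6 = 12/6 = 2
te_Instrument calibration = (7 + 4·12 + 17)/6 = 72/6 = 12
te_Pilot data = (6 + 4·7 + 20)/6 = 54/6 = 9
te_Data collection = (2 + 4·5 + 14)/6 = 36/6 = 6
te_Data cleaning = (8 + 4·12 + 16)/6 = 72/6 = 12
te_Analysis = (6 + 4·7 + 8)/6 = 42/6 = 7
te_Draft manuscript = (1 + 4·2 + 9)/6 = 18/6 = 3
te_Internal review = (4 + 4·6 + 14)/6 = 42/6 = 7

Forward pass:
ES_IRB approval = 0; EF_IRB approval = 13
ES_Recruitment = 0; EF_Recruitment = 2
ES_Instrument calibration = max(EF_IRB approval=13, EF_Recruitment=2) = 13; EF_Instrument calibration = 13+12 = 25
ES_Pilot data = 2; EF_Pilot data = 2+9 = 11
ES_Data collection = max(EF_Instrument calibration=25, EF_Pilot data=11) = 25; EF_Data collection = 25+6 = 31
ES_Data cleaning = 13; EF_Data cleaning = 13+12 = 25
ES_Analysis = 2; EF_Analysis = 2+7 = 9
ES_Draft manuscript = 11; EF_Draft manuscript = 11+3 = 14
ES_Internal review = max(EF_Pilot data=11, EF_Data collection=31, EF_Data cleaning=25, EF_Analysis=9, EF_Draft manuscript=14) = 31; EF_Internal review = 31+7 = 38
Expected project duration μ = 38 days. Critical path: IRB approval → Instrument calibration → Data collection → Internal review.

Backward pass:
LF_Internal review = 38; LS_Internal review = 38−7 = 31
LF_Draft manuscript = LS_Internal review = 31; LS_Draft manuscript = 31−3 = 28
LF_Analysis = LS_Internal review = 31; LS_Analysis = 31−7 = 24
LF_Data cleaning = LS_Internal review = 31; LS_Data cleaning = 31−12 = 19
LF_Data collection = LS_Internal review = 31; LS_Data collection = 31−6 = 25
LF_Pilot data = min(LS_Data collection=25, LS_Draft manuscript=28, LS_Internal review=31) = 25; LS_Pilot data = 25−9 = 16
LF_Instrument calibration = LS_Data collection = 25; LS_Instrument calibration = 25−12 = 13
LF_Recruitment = min(LS_Instrument calibration=13, LS_Pilot data=16, LS_Analysis=24) = 13; LS_Recruitment = 13−2 = 11
LF_IRB approval = min(LS_Instrument calibration=13, LS_Data cleaning=19) = 13; LS_IRB approval = 13−13 = 0
Slack_Draft manuscript = LS_Draft manuscript − ES_Draft manuscript = 28 − 11 = 17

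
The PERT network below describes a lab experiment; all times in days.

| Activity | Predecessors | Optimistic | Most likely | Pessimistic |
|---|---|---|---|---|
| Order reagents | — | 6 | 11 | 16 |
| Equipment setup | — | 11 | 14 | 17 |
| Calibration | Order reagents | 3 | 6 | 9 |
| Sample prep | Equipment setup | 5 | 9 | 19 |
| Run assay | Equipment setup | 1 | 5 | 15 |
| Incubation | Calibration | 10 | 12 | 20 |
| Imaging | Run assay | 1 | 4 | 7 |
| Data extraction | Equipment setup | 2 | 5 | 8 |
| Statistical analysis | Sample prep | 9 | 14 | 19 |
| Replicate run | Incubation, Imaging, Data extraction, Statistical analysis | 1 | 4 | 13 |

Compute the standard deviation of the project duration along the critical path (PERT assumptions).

te_Order reagents = (6 + 4·11 + 16)/6 = 66/6 = 11; σ²_Order reagents = ((16−6)/6)² = 2.778
te_Equipment setup = (11 + 4·14 + 17)/6 = 84/6 = 14; σ²_Equipment setup = ((17−11)/6)² = 1.000
te_Calibration = (3 + 4·6 + 9)/6 = 36/6 = 6; σ²_Calibration = ((9−3)/6)² = 1.000
te_Sample prep = (5 + 4·9 + 19)/6 = 60/6 = 10; σ²_Sample prep = ((19−5)/6)² = 5.444
te_Run assay = (1 + 4·5 + 15)/6 = 36/6 = 6; σ²_Run assay = ((15−1)/6)² = 5.444
te_Incubation = (10 + 4·12 + 20)/6 = 78/6 = 13; σ²_Incubation = ((20−10)/6)² = 2.778
te_Imaging = (1 + 4·4 + 7)/6 = 24/6 = 4; σ²_Imaging = ((7−1)/6)² = 1.000
te_Data extraction = (2 + 4·5 + 8)/6 = 30/6 = 5; σ²_Data extraction = ((8−2)/6)² = 1.000
te_Statistical analysis = (9 + 4·14 + 19)/6 = 84/6 = 14; σ²_Statistical analysis = ((19−9)/6)² = 2.778
te_Replicate run = (1 + 4·4 + 13)/6 = 30/6 = 5; σ²_Replicate run = ((13−1)/6)² = 4.000

Forward pass:
ES_Order reagents = 0; EF_Order reagents = 11
ES_Equipment setup = 0; EF_Equipment setup = 14
ES_Calibration = 11; EF_Calibration = 11+6 = 17
ES_Sample prep = 14; EF_Sample prep = 14+10 = 24
ES_Run assay = 14; EF_Run assay = 14+6 = 20
ES_Incubation = 17; EF_Incubation = 17+13 = 30
ES_Imaging = 20; EF_Imaging = 20+4 = 24
ES_Data extraction = 14; EF_Data extraction = 14+5 = 19
ES_Statistical analysis = 24; EF_Statistical analysis = 24+14 = 38
ES_Replicate run = max(EF_Incubation=30, EF_Imaging=24, EF_Data extraction=19, EF_Statistical analysis=38) = 38; EF_Replicate run = 38+5 = 43
Expected project duration μ = 43 days. Critical path: Equipment setup → Sample prep → Statistical analysis → Replicate run.

Variance along critical path = 1.000 + 5.444 + 2.778 + 4.000 = 13.222
σ = √13.222 = 3.636 days

3.64 days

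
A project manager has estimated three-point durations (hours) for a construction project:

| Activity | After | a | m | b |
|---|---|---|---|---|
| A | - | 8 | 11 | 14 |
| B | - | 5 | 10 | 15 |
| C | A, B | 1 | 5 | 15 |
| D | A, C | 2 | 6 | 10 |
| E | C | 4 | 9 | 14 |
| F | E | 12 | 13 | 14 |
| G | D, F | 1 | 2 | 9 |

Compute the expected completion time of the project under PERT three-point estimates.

42 hours

te_A = (8 + 4·11 + 14)/6 = 66/6 = 11
te_B = (5 + 4·10 + 15)/6 = 60/6 = 10
te_C = (1 + 4·5 + 15)/6 = 36/6 = 6
te_D = (2 + 4·6 + 10)/6 = 36/6 = 6
te_E = (4 + 4·9 + 14)/6 = 54/6 = 9
te_F = (12 + 4·13 + 14)/6 = 78/6 = 13
te_G = (1 + 4·2 + 9)/6 = 18/6 = 3

Forward pass:
ES_A = 0; EF_A = 11
ES_B = 0; EF_B = 10
ES_C = max(EF_A=11, EF_B=10) = 11; EF_C = 11+6 = 17
ES_D = max(EF_A=11, EF_C=17) = 17; EF_D = 17+6 = 23
ES_E = 17; EF_E = 17+9 = 26
ES_F = 26; EF_F = 26+13 = 39
ES_G = max(EF_D=23, EF_F=39) = 39; EF_G = 39+3 = 42
Expected project duration μ = 42 hours. Critical path: A → C → E → F → G.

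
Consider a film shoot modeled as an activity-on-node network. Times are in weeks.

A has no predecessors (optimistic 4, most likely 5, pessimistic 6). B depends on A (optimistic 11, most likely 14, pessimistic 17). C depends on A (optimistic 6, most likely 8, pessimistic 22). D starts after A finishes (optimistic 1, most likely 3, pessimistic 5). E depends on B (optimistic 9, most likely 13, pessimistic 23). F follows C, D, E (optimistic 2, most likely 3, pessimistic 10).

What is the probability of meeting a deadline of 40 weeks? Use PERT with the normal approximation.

te_A = (4 + 4·5 + 6)/6 = 30/6 = 5; σ²_A = ((6−4)/6)² = 0.111
te_B = (11 + 4·14 + 17)/6 = 84/6 = 14; σ²_B = ((17−11)/6)² = 1.000
te_C = (6 + 4·8 + 22)/6 = 60/6 = 10; σ²_C = ((22−6)/6)² = 7.111
te_D = (1 + 4·3 + 5)/6 = 18/6 = 3; σ²_D = ((5−1)/6)² = 0.444
te_E = (9 + 4·13 + 23)/6 = 84/6 = 14; σ²_E = ((23−9)/6)² = 5.444
te_F = (2 + 4·3 + 10)/6 = 24/6 = 4; σ²_F = ((10−2)/6)² = 1.778

Forward pass:
ES_A = 0; EF_A = 5
ES_B = 5; EF_B = 5+14 = 19
ES_C = 5; EF_C = 5+10 = 15
ES_D = 5; EF_D = 5+3 = 8
ES_E = 19; EF_E = 19+14 = 33
ES_F = max(EF_C=15, EF_D=8, EF_E=33) = 33; EF_F = 33+4 = 37
Expected project duration μ = 37 weeks. Critical path: A → B → E → F.

Variance along critical path = 0.111 + 1.000 + 5.444 + 1.778 = 8.333; σ = √8.333 = 2.887 weeks.
Z = (40 − 37) / 2.887 = 1.039
P(T ≤ 40) = Φ(1.039) ≈ 0.851

0.851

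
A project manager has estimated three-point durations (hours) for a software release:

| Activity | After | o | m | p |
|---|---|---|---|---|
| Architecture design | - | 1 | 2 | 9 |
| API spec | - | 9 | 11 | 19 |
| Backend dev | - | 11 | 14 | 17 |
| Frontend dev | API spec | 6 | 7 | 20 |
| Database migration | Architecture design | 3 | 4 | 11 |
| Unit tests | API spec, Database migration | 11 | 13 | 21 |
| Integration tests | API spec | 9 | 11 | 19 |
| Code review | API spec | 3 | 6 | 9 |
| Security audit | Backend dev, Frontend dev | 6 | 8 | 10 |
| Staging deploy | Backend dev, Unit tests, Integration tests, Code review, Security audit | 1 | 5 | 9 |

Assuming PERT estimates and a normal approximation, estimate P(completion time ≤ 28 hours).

te_Architecture design = (1 + 4·2 + 9)/6 = 18/6 = 3; σ²_Architecture design = ((9−1)/6)² = 1.778
te_API spec = (9 + 4·11 + 19)/6 = 72/6 = 12; σ²_API spec = ((19−9)/6)² = 2.778
te_Backend dev = (11 + 4·14 + 17)/6 = 84/6 = 14; σ²_Backend dev = ((17−11)/6)² = 1.000
te_Frontend dev = (6 + 4·7 + 20)/6 = 54/6 = 9; σ²_Frontend dev = ((20−6)/6)² = 5.444
te_Database migration = (3 + 4·4 + 11)/6 = 30/6 = 5; σ²_Database migration = ((11−3)/6)² = 1.778
te_Unit tests = (11 + 4·13 + 21)/6 = 84/6 = 14; σ²_Unit tests = ((21−11)/6)² = 2.778
te_Integration tests = (9 + 4·11 + 19)/6 = 72/6 = 12; σ²_Integration tests = ((19−9)/6)² = 2.778
te_Code review = (3 + 4·6 + 9)/6 = 36/6 = 6; σ²_Code review = ((9−3)/6)² = 1.000
te_Security audit = (6 + 4·8 + 10)/6 = 48/6 = 8; σ²_Security audit = ((10−6)/6)² = 0.444
te_Staging deploy = (1 + 4·5 + 9)/6 = 30/6 = 5; σ²_Staging deploy = ((9−1)/6)² = 1.778

Forward pass:
ES_Architecture design = 0; EF_Architecture design = 3
ES_API spec = 0; EF_API spec = 12
ES_Backend dev = 0; EF_Backend dev = 14
ES_Frontend dev = 12; EF_Frontend dev = 12+9 = 21
ES_Database migration = 3; EF_Database migration = 3+5 = 8
ES_Unit tests = max(EF_API spec=12, EF_Database migration=8) = 12; EF_Unit tests = 12+14 = 26
ES_Integration tests = 12; EF_Integration tests = 12+12 = 24
ES_Code review = 12; EF_Code review = 12+6 = 18
ES_Security audit = max(EF_Backend dev=14, EF_Frontend dev=21) = 21; EF_Security audit = 21+8 = 29
ES_Staging deploy = max(EF_Backend dev=14, EF_Unit tests=26, EF_Integration tests=24, EF_Code review=18, EF_Security audit=29) = 29; EF_Staging deploy = 29+5 = 34
Expected project duration μ = 34 hours. Critical path: API spec → Frontend dev → Security audit → Staging deploy.

Variance along critical path = 2.778 + 5.444 + 0.444 + 1.778 = 10.444; σ = √10.444 = 3.232 hours.
Z = (28 − 34) / 3.232 = -1.857
P(T ≤ 28) = Φ(-1.857) ≈ 0.032

0.032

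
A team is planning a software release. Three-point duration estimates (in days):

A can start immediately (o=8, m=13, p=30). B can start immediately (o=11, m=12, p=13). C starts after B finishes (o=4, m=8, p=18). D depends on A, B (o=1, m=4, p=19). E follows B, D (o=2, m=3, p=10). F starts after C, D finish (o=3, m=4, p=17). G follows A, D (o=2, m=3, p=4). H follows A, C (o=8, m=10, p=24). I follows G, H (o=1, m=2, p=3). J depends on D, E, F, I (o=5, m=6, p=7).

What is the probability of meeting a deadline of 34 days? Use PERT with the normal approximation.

te_A = (8 + 4·13 + 30)/6 = 90/6 = 15; σ²_A = ((30−8)/6)² = 13.444
te_B = (11 + 4·12 + 13)/6 = 72/6 = 12; σ²_B = ((13−11)/6)² = 0.111
te_C = (4 + 4·8 + 18)/6 = 54/6 = 9; σ²_C = ((18−4)/6)² = 5.444
te_D = (1 + 4·4 + 19)/6 = 36/6 = 6; σ²_D = ((19−1)/6)² = 9.000
te_E = (2 + 4·3 + 10)/6 = 24/6 = 4; σ²_E = ((10−2)/6)² = 1.778
te_F = (3 + 4·4 + 17)/6 = 36/6 = 6; σ²_F = ((17−3)/6)² = 5.444
te_G = (2 + 4·3 + 4)/6 = 18/6 = 3; σ²_G = ((4−2)/6)² = 0.111
te_H = (8 + 4·10 + 24)/6 = 72/6 = 12; σ²_H = ((24−8)/6)² = 7.111
te_I = (1 + 4·2 + 3)/6 = 12/6 = 2; σ²_I = ((3−1)/6)² = 0.111
te_J = (5 + 4·6 + 7)/6 = 36/6 = 6; σ²_J = ((7−5)/6)² = 0.111

Forward pass:
ES_A = 0; EF_A = 15
ES_B = 0; EF_B = 12
ES_C = 12; EF_C = 12+9 = 21
ES_D = max(EF_A=15, EF_B=12) = 15; EF_D = 15+6 = 21
ES_E = max(EF_B=12, EF_D=21) = 21; EF_E = 21+4 = 25
ES_F = max(EF_C=21, EF_D=21) = 21; EF_F = 21+6 = 27
ES_G = max(EF_A=15, EF_D=21) = 21; EF_G = 21+3 = 24
ES_H = max(EF_A=15, EF_C=21) = 21; EF_H = 21+12 = 33
ES_I = max(EF_G=24, EF_H=33) = 33; EF_I = 33+2 = 35
ES_J = max(EF_D=21, EF_E=25, EF_F=27, EF_I=35) = 35; EF_J = 35+6 = 41
Expected project duration μ = 41 days. Critical path: B → C → H → I → J.

Variance along critical path = 0.111 + 5.444 + 7.111 + 0.111 + 0.111 = 12.889; σ = √12.889 = 3.590 days.
Z = (34 − 41) / 3.590 = -1.950
P(T ≤ 34) = Φ(-1.950) ≈ 0.026

0.026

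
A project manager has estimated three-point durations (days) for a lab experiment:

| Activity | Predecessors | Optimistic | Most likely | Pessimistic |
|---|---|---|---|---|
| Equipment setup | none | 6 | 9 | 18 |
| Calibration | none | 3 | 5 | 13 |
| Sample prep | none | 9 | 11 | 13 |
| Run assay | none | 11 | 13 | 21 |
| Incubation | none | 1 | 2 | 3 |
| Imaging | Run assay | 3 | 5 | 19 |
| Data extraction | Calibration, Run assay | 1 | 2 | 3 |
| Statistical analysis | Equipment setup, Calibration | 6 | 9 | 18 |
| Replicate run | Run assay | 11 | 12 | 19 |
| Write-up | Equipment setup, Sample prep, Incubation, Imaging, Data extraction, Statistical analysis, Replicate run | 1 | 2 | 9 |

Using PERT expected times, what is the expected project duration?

30 days

te_Equipment setup = (6 + 4·9 + 18)/6 = 60/6 = 10
te_Calibration = (3 + 4·5 + 13)/6 = 36/6 = 6
te_Sample prep = (9 + 4·11 + 13)/6 = 66/6 = 11
te_Run assay = (11 + 4·13 + 21)/6 = 84/6 = 14
te_Incubation = (1 + 4·2 + 3)/6 = 12/6 = 2
te_Imaging = (3 + 4·5 + 19)/6 = 42/6 = 7
te_Data extraction = (1 + 4·2 + 3)/6 = 12/6 = 2
te_Statistical analysis = (6 + 4·9 + 18)/6 = 60/6 = 10
te_Replicate run = (11 + 4·12 + 19)/6 = 78/6 = 13
te_Write-up = (1 + 4·2 + 9)/6 = 18/6 = 3

Forward pass:
ES_Equipment setup = 0; EF_Equipment setup = 10
ES_Calibration = 0; EF_Calibration = 6
ES_Sample prep = 0; EF_Sample prep = 11
ES_Run assay = 0; EF_Run assay = 14
ES_Incubation = 0; EF_Incubation = 2
ES_Imaging = 14; EF_Imaging = 14+7 = 21
ES_Data extraction = max(EF_Calibration=6, EF_Run assay=14) = 14; EF_Data extraction = 14+2 = 16
ES_Statistical analysis = max(EF_Equipment setup=10, EF_Calibration=6) = 10; EF_Statistical analysis = 10+10 = 20
ES_Replicate run = 14; EF_Replicate run = 14+13 = 27
ES_Write-up = max(EF_Equipment setup=10, EF_Sample prep=11, EF_Incubation=2, EF_Imaging=21, EF_Data extraction=16, EF_Statistical analysis=20, EF_Replicate run=27) = 27; EF_Write-up = 27+3 = 30
Expected project duration μ = 30 days. Critical path: Run assay → Replicate run → Write-up.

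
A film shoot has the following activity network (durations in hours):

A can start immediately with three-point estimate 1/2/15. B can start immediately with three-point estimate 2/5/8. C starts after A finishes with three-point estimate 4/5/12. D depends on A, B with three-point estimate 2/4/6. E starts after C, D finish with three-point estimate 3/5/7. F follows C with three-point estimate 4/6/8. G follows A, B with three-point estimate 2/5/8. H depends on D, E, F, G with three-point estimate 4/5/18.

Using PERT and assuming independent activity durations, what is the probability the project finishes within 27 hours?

0.865

te_A = (1 + 4·2 + 15)/6 = 24/6 = 4; σ²_A = ((15−1)/6)² = 5.444
te_B = (2 + 4·5 + 8)/6 = 30/6 = 5; σ²_B = ((8−2)/6)² = 1.000
te_C = (4 + 4·5 + 12)/6 = 36/6 = 6; σ²_C = ((12−4)/6)² = 1.778
te_D = (2 + 4·4 + 6)/6 = 24/6 = 4; σ²_D = ((6−2)/6)² = 0.444
te_E = (3 + 4·5 + 7)/6 = 30/6 = 5; σ²_E = ((7−3)/6)² = 0.444
te_F = (4 + 4·6 + 8)/6 = 36/6 = 6; σ²_F = ((8−4)/6)² = 0.444
te_G = (2 + 4·5 + 8)/6 = 30/6 = 5; σ²_G = ((8−2)/6)² = 1.000
te_H = (4 + 4·5 + 18)/6 = 42/6 = 7; σ²_H = ((18−4)/6)² = 5.444

Forward pass:
ES_A = 0; EF_A = 4
ES_B = 0; EF_B = 5
ES_C = 4; EF_C = 4+6 = 10
ES_D = max(EF_A=4, EF_B=5) = 5; EF_D = 5+4 = 9
ES_E = max(EF_C=10, EF_D=9) = 10; EF_E = 10+5 = 15
ES_F = 10; EF_F = 10+6 = 16
ES_G = max(EF_A=4, EF_B=5) = 5; EF_G = 5+5 = 10
ES_H = max(EF_D=9, EF_E=15, EF_F=16, EF_G=10) = 16; EF_H = 16+7 = 23
Expected project duration μ = 23 hours. Critical path: A → C → F → H.

Variance along critical path = 5.444 + 1.778 + 0.444 + 5.444 = 13.111; σ = √13.111 = 3.621 hours.
Z = (27 − 23) / 3.621 = 1.105
P(T ≤ 27) = Φ(1.105) ≈ 0.865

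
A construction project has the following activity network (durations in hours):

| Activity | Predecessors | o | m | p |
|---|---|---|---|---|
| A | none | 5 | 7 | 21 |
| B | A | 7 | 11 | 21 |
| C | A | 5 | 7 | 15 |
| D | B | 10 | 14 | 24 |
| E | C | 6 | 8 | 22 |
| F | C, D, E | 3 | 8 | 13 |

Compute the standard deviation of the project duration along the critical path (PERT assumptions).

te_A = (5 + 4·7 + 21)/6 = 54/6 = 9; σ²_A = ((21−5)/6)² = 7.111
te_B = (7 + 4·11 + 21)/6 = 72/6 = 12; σ²_B = ((21−7)/6)² = 5.444
te_C = (5 + 4·7 + 15)/6 = 48/6 = 8; σ²_C = ((15−5)/6)² = 2.778
te_D = (10 + 4·14 + 24)/6 = 90/6 = 15; σ²_D = ((24−10)/6)² = 5.444
te_E = (6 + 4·8 + 22)/6 = 60/6 = 10; σ²_E = ((22−6)/6)² = 7.111
te_F = (3 + 4·8 + 13)/6 = 48/6 = 8; σ²_F = ((13−3)/6)² = 2.778

Forward pass:
ES_A = 0; EF_A = 9
ES_B = 9; EF_B = 9+12 = 21
ES_C = 9; EF_C = 9+8 = 17
ES_D = 21; EF_D = 21+15 = 36
ES_E = 17; EF_E = 17+10 = 27
ES_F = max(EF_C=17, EF_D=36, EF_E=27) = 36; EF_F = 36+8 = 44
Expected project duration μ = 44 hours. Critical path: A → B → D → F.

Variance along critical path = 7.111 + 5.444 + 5.444 + 2.778 = 20.778
σ = √20.778 = 4.558 hours

4.56 hours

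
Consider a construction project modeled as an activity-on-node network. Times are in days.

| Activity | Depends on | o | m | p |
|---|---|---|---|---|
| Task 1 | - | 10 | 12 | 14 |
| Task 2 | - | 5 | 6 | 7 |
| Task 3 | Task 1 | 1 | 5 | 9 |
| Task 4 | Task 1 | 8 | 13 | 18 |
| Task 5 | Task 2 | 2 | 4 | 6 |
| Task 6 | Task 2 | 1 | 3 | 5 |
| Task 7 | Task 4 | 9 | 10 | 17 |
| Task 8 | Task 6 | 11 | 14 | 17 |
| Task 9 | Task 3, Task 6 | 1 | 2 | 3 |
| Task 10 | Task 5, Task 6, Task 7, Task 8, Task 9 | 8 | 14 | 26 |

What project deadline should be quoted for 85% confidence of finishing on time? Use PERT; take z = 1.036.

te_Task 1 = (10 + 4·12 + 14)/6 = 72/6 = 12; σ²_Task 1 = ((14−10)/6)² = 0.444
te_Task 2 = (5 + 4·6 + 7)/6 = 36/6 = 6; σ²_Task 2 = ((7−5)/6)² = 0.111
te_Task 3 = (1 + 4·5 + 9)/6 = 30/6 = 5; σ²_Task 3 = ((9−1)/6)² = 1.778
te_Task 4 = (8 + 4·13 + 18)/6 = 78/6 = 13; σ²_Task 4 = ((18−8)/6)² = 2.778
te_Task 5 = (2 + 4·4 + 6)/6 = 24/6 = 4; σ²_Task 5 = ((6−2)/6)² = 0.444
te_Task 6 = (1 + 4·3 + 5)/6 = 18/6 = 3; σ²_Task 6 = ((5−1)/6)² = 0.444
te_Task 7 = (9 + 4·10 + 17)/6 = 66/6 = 11; σ²_Task 7 = ((17−9)/6)² = 1.778
te_Task 8 = (11 + 4·14 + 17)/6 = 84/6 = 14; σ²_Task 8 = ((17−11)/6)² = 1.000
te_Task 9 = (1 + 4·2 + 3)/6 = 12/6 = 2; σ²_Task 9 = ((3−1)/6)² = 0.111
te_Task 10 = (8 + 4·14 + 26)/6 = 90/6 = 15; σ²_Task 10 = ((26−8)/6)² = 9.000

Forward pass:
ES_Task 1 = 0; EF_Task 1 = 12
ES_Task 2 = 0; EF_Task 2 = 6
ES_Task 3 = 12; EF_Task 3 = 12+5 = 17
ES_Task 4 = 12; EF_Task 4 = 12+13 = 25
ES_Task 5 = 6; EF_Task 5 = 6+4 = 10
ES_Task 6 = 6; EF_Task 6 = 6+3 = 9
ES_Task 7 = 25; EF_Task 7 = 25+11 = 36
ES_Task 8 = 9; EF_Task 8 = 9+14 = 23
ES_Task 9 = max(EF_Task 3=17, EF_Task 6=9) = 17; EF_Task 9 = 17+2 = 19
ES_Task 10 = max(EF_Task 5=10, EF_Task 6=9, EF_Task 7=36, EF_Task 8=23, EF_Task 9=19) = 36; EF_Task 10 = 36+15 = 51
Expected project duration μ = 51 days. Critical path: Task 1 → Task 4 → Task 7 → Task 10.

Variance along critical path = 0.444 + 2.778 + 1.778 + 9.000 = 14.000; σ = 3.742 days.
D = μ + z·σ = 51 + 1.036·3.742 = 54.9 days

54.9 days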